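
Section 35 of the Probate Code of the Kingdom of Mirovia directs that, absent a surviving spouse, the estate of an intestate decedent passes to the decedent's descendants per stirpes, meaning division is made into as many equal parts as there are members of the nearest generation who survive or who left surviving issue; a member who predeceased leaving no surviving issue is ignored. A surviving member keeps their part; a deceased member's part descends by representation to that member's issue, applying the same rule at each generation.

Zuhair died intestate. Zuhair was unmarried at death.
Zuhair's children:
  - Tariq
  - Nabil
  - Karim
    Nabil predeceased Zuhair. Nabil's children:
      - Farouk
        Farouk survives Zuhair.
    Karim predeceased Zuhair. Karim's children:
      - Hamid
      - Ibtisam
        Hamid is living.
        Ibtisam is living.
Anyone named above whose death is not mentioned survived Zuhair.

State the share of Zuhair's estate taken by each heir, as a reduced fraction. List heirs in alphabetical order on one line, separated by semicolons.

There is no surviving spouse, so the entire estate passes to Zuhair's descendants per stirpes.
The estate is divided into 3 equal shares of 1/3 among Tariq, Nabil, Karim.
Tariq is living and takes 1/3.
Nabil predeceased; the 1/3 allotted to Nabil's branch passes to Nabil's issue by representation.
Farouk is the sole taker at this level and receives the full 1/3.
Karim predeceased; the 1/3 allotted to Karim's branch passes to Karim's issue by representation.
The 1/3 is divided into 2 equal shares of 1/6 among Hamid, Ibtisam.
Hamid is living and takes 1/6.
Ibtisam is living and takes 1/6.

Farouk 1/3; Hamid 1/6; Ibtisam 1/6; Tariq 1/3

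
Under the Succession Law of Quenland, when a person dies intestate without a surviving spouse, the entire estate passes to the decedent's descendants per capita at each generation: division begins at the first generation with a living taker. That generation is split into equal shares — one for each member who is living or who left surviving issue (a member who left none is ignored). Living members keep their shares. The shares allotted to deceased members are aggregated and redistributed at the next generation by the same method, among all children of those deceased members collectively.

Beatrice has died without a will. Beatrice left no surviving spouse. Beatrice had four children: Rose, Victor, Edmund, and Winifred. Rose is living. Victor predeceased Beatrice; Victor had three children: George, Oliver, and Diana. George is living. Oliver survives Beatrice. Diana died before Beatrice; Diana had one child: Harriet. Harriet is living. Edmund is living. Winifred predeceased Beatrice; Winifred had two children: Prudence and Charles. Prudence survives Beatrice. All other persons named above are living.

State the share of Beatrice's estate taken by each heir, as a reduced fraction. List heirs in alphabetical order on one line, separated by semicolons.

There is no surviving spouse, so the entire estate passes to Beatrice's descendants per capita at each generation.
At generation 1 (Rose, Victor, Edmund, Winifred) there are 4 shares of (1)/4 = 1/4 each.
Living: Rose and Edmund — each takes 1/4.
Deceased: Victor and Winifred. Their combined 1/2 is pooled and carried to generation 2.
At generation 2 (George, Oliver, Diana, Prudence, Charles) there are 5 shares of (1/2)/5 = 1/10 each.
Living: George, Oliver, Prudence, and Charles — each takes 1/10.
Deceased: Diana. That 1/10 share is carried to generation 3.
At generation 3 (Harriet) there are 1 shares of (1/10)/1 = 1/10 each.
Living: Harriet — each takes 1/10.

Charles 1/10; Edmund 1/4; George 1/10; Harriet 1/10; Oliver 1/10; Prudence 1/10; Rose 1/4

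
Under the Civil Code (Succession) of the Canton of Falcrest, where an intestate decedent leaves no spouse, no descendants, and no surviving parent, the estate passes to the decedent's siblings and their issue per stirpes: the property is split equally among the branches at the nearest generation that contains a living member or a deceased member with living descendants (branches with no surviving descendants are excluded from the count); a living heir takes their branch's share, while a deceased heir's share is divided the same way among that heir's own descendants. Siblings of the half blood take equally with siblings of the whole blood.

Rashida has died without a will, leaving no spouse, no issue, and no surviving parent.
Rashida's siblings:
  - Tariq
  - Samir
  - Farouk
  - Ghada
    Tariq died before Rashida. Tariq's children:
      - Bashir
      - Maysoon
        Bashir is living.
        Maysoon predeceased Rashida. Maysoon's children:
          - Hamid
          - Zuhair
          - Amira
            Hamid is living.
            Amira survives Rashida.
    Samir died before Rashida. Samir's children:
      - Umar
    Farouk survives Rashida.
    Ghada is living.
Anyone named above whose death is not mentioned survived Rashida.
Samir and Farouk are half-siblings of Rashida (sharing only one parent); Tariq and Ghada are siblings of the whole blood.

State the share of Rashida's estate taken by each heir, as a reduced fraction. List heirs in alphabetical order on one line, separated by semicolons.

Amira 1/24; Bashir 1/8; Farouk 1/4; Ghada 1/4; Hamid 1/24; Umar 1/4; Zuhair 1/24

No spouse, descendants, or parent survives, so the estate passes to Rashida's siblings per stirpes.
Half-blood and whole-blood siblings take equally under the stated rule.
The estate is divided into 4 equal shares of 1/4 among Tariq, Samir, Farouk, Ghada.
Tariq predeceased; the 1/4 allotted to Tariq's branch passes to Tariq's issue by representation.
The 1/4 is divided into 2 equal shares of 1/8 among Bashir, Maysoon.
Bashir is living and takes 1/8.
Maysoon predeceased; the 1/8 allotted to Maysoon's branch passes to Maysoon's issue by representation.
The 1/8 is divided into 3 equal shares of 1/24 among Hamid, Zuhair, Amira.
Hamid is living and takes 1/24.
Zuhair is living and takes 1/24.
Amira is living and takes 1/24.
Samir predeceased; the 1/4 allotted to Samir's branch passes to Samir's issue by representation.
Umar is the sole taker at this level and receives the full 1/4.
Farouk is living and takes 1/4.
Ghada is living and takes 1/4.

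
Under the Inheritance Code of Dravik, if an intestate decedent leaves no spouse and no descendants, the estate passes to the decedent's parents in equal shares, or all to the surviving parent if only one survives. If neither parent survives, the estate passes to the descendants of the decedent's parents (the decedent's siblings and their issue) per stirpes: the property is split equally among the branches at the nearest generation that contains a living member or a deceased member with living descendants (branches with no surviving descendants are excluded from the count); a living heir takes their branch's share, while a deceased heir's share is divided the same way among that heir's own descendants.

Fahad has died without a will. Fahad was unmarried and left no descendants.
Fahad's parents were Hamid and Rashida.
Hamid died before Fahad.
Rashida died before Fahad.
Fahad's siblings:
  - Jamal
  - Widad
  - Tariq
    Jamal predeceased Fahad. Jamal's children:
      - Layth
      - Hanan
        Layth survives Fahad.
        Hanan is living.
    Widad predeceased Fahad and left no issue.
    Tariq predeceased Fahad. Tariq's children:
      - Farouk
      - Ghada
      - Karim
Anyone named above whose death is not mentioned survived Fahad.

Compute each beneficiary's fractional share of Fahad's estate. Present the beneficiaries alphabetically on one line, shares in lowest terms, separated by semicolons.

Neither parent survives and there are no descendants, so the estate passes to Fahad's siblings and their issue per stirpes.
Widad left no surviving issue, so that branch lapses and is disregarded.
The estate is divided into 2 equal shares of 1/2 among Jamal, Tariq.
Jamal predeceased; the 1/2 allotted to Jamal's branch passes to Jamal's issue by representation.
The 1/2 is divided into 2 equal shares of 1/4 among Layth, Hanan.
Layth is living and takes 1/4.
Hanan is living and takes 1/4.
Tariq predeceased; the 1/2 allotted to Tariq's branch passes to Tariq's issue by representation.
The 1/2 is divided into 3 equal shares of 1/6 among Farouk, Ghada, Karim.
Farouk is living and takes 1/6.
Ghada is living and takes 1/6.
Karim is living and takes 1/6.

Farouk 1/6; Ghada 1/6; Hanan 1/4; Karim 1/6; Layth 1/4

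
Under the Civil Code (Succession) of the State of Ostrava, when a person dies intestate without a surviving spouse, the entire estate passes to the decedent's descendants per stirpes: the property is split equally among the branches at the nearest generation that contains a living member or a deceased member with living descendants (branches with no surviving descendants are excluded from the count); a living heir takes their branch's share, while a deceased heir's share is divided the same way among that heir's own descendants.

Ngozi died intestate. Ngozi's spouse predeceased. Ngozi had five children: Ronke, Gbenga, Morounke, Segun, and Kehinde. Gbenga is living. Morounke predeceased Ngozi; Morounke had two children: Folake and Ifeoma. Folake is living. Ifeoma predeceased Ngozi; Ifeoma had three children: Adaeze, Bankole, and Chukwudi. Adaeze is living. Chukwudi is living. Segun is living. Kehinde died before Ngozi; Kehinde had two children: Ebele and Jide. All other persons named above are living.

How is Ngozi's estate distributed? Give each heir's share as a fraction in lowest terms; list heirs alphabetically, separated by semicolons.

Adaeze 1/30; Bankole 1/30; Chukwudi 1/30; Ebele 1/10; Folake 1/10; Gbenga 1/5; Jide 1/10; Ronke 1/5; Segun 1/5

There is no surviving spouse, so the entire estate passes to Ngozi's descendants per stirpes.
The estate is divided into 5 equal shares of 1/5 among Ronke, Gbenga, Morounke, Segun, Kehinde.
Ronke is living and takes 1/5.
Gbenga is living and takes 1/5.
Morounke predeceased; the 1/5 allotted to Morounke's branch passes to Morounke's issue by representation.
The 1/5 is divided into 2 equal shares of 1/10 among Folake, Ifeoma.
Folake is living and takes 1/10.
Ifeoma predeceased; the 1/10 allotted to Ifeoma's branch passes to Ifeoma's issue by representation.
The 1/10 is divided into 3 equal shares of 1/30 among Adaeze, Bankole, Chukwudi.
Adaeze is living and takes 1/30.
Bankole is living and takes 1/30.
Chukwudi is living and takes 1/30.
Segun is living and takes 1/5.
Kehinde predeceased; the 1/5 allotted to Kehinde's branch passes to Kehinde's issue by representation.
The 1/5 is divided into 2 equal shares of 1/10 among Ebele, Jide.
Ebele is living and takes 1/10.
Jide is living and takes 1/10.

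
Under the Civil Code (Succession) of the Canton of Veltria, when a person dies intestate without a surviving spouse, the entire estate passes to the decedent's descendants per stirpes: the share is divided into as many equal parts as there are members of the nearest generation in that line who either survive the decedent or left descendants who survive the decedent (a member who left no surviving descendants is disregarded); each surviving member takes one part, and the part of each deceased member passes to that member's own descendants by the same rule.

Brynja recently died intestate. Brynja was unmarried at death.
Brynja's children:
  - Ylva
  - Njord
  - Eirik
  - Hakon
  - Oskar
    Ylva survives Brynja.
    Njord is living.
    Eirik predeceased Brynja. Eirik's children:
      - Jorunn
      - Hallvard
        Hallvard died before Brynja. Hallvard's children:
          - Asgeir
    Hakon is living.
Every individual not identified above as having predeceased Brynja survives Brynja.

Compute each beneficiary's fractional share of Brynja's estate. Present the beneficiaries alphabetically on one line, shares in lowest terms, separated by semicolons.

Asgeir 1/10; Hakon 1/5; Jorunn 1/10; Njord 1/5; Oskar 1/5; Ylva 1/5

There is no surviving spouse, so the entire estate passes to Brynja's descendants per stirpes.
The estate is divided into 5 equal shares of 1/5 among Ylva, Njord, Eirik, Hakon, Oskar.
Ylva is living and takes 1/5.
Njord is living and takes 1/5.
Eirik predeceased; the 1/5 allotted to Eirik's branch passes to Eirik's issue by representation.
The 1/5 is divided into 2 equal shares of 1/10 among Jorunn, Hallvard.
Jorunn is living and takes 1/10.
Hallvard predeceased; the 1/10 allotted to Hallvard's branch passes to Hallvard's issue by representation.
Asgeir is the sole taker at this level and receives the full 1/10.
Hakon is living and takes 1/5.
Oskar is living and takes 1/5.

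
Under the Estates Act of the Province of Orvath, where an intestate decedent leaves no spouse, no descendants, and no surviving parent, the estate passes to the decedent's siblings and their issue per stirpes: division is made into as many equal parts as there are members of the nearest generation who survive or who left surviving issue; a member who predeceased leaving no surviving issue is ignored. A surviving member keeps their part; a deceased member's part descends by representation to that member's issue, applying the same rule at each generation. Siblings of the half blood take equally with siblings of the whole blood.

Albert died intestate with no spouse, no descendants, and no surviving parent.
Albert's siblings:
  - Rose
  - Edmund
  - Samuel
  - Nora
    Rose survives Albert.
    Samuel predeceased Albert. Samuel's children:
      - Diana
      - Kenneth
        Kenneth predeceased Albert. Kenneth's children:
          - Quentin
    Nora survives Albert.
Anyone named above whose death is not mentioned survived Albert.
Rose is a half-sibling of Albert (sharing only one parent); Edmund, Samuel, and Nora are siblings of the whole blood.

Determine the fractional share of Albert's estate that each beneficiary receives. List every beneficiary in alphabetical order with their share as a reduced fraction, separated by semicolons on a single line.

Diana 1/8; Edmund 1/4; Nora 1/4; Quentin 1/8; Rose 1/4

No spouse, descendants, or parent survives, so the estate passes to Albert's siblings per stirpes.
Half-blood and whole-blood siblings take equally under the stated rule.
The estate is divided into 4 equal shares of 1/4 among Rose, Edmund, Samuel, Nora.
Rose is living and takes 1/4.
Edmund is living and takes 1/4.
Samuel predeceased; the 1/4 allotted to Samuel's branch passes to Samuel's issue by representation.
The 1/4 is divided into 2 equal shares of 1/8 among Diana, Kenneth.
Diana is living and takes 1/8.
Kenneth predeceased; the 1/8 allotted to Kenneth's branch passes to Kenneth's issue by representation.
Quentin is the sole taker at this level and receives the full 1/8.
Nora is living and takes 1/4.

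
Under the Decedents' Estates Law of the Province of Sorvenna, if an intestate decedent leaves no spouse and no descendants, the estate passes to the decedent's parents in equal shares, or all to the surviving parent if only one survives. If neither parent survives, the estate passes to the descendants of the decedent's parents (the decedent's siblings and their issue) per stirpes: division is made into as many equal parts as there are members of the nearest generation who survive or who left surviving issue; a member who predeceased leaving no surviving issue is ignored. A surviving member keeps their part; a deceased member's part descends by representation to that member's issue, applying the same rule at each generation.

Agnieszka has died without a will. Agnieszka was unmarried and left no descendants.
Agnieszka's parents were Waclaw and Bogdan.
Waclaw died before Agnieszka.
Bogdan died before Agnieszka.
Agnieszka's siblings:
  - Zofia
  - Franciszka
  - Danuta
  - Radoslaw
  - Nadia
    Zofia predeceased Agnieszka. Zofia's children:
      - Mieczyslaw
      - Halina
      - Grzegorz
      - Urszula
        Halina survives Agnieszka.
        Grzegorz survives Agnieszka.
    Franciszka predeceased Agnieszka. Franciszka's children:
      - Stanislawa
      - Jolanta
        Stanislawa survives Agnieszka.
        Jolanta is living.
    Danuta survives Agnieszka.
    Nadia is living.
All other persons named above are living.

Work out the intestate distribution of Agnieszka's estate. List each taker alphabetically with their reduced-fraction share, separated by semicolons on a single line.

Danuta 1/5; Grzegorz 1/20; Halina 1/20; Jolanta 1/10; Mieczyslaw 1/20; Nadia 1/5; Radoslaw 1/5; Stanislawa 1/10; Urszula 1/20

Neither parent survives and there are no descendants, so the estate passes to Agnieszka's siblings and their issue per stirpes.
The estate is divided into 5 equal shares of 1/5 among Zofia, Franciszka, Danuta, Radoslaw, Nadia.
Zofia predeceased; the 1/5 allotted to Zofia's branch passes to Zofia's issue by representation.
The 1/5 is divided into 4 equal shares of 1/20 among Mieczyslaw, Halina, Grzegorz, Urszula.
Mieczyslaw is living and takes 1/20.
Halina is living and takes 1/20.
Grzegorz is living and takes 1/20.
Urszula is living and takes 1/20.
Franciszka predeceased; the 1/5 allotted to Franciszka's branch passes to Franciszka's issue by representation.
The 1/5 is divided into 2 equal shares of 1/10 among Stanislawa, Jolanta.
Stanislawa is living and takes 1/10.
Jolanta is living and takes 1/10.
Danuta is living and takes 1/5.
Radoslaw is living and takes 1/5.
Nadia is living and takes 1/5.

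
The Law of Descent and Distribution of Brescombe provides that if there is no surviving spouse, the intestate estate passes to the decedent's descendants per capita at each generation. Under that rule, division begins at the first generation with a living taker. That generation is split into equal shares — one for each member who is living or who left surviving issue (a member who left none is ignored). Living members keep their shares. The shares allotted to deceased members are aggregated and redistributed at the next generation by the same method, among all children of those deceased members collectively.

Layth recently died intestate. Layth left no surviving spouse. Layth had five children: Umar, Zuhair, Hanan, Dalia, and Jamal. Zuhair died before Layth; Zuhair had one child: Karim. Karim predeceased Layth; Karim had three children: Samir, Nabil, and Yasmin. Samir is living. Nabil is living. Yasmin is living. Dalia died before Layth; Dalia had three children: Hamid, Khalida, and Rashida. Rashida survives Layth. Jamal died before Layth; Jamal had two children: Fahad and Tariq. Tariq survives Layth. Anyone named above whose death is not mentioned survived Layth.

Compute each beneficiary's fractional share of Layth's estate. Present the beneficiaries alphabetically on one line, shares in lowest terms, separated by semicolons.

Fahad 1/10; Hamid 1/10; Hanan 1/5; Khalida 1/10; Nabil 1/30; Rashida 1/10; Samir 1/30; Tariq 1/10; Umar 1/5; Yasmin 1/30

There is no surviving spouse, so the entire estate passes to Layth's descendants per capita at each generation.
At generation 1 (Umar, Zuhair, Hanan, Dalia, Jamal) there are 5 shares of (1)/5 = 1/5 each.
Living: Umar and Hanan — each takes 1/5.
Deceased: Zuhair, Dalia, and Jamal. Their combined 3/5 is pooled and carried to generation 2.
At generation 2 (Karim, Hamid, Khalida, Rashida, Fahad, Tariq) there are 6 shares of (3/5)/6 = 1/10 each.
Living: Hamid, Khalida, Rashida, Fahad, and Tariq — each takes 1/10.
Deceased: Karim. That 1/10 share is carried to generation 3.
At generation 3 (Samir, Nabil, Yasmin) there are 3 shares of (1/10)/3 = 1/30 each.
Living: Samir, Nabil, and Yasmin — each takes 1/30.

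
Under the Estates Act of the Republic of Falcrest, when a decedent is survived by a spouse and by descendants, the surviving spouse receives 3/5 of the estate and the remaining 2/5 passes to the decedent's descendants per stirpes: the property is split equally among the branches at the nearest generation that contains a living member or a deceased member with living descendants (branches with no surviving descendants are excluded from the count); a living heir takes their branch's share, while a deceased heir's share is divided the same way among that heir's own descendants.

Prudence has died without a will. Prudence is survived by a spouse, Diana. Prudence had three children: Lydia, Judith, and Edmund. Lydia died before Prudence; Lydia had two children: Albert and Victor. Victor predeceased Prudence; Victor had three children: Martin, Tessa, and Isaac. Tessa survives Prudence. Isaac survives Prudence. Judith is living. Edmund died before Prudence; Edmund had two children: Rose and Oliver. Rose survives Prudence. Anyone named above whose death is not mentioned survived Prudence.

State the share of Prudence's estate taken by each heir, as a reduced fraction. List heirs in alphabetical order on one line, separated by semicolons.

Diana, as surviving spouse, takes 3/5.
The remaining 2/5 passes to Prudence's descendants per stirpes.
The 2/5 is divided into 3 equal shares of 2/15 among Lydia, Judith, Edmund.
Lydia predeceased; the 2/15 allotted to Lydia's branch passes to Lydia's issue by representation.
The 2/15 is divided into 2 equal shares of 1/15 among Albert, Victor.
Albert is living and takes 1/15.
Victor predeceased; the 1/15 allotted to Victor's branch passes to Victor's issue by representation.
The 1/15 is divided into 3 equal shares of 1/45 among Martin, Tessa, Isaac.
Martin is living and takes 1/45.
Tessa is living and takes 1/45.
Isaac is living and takes 1/45.
Judith is living and takes 2/15.
Edmund predeceased; the 2/15 allotted to Edmund's branch passes to Edmund's issue by representation.
The 2/15 is divided into 2 equal shares of 1/15 among Rose, Oliver.
Rose is living and takes 1/15.
Oliver is living and takes 1/15.

Albert 1/15; Diana 3/5; Isaac 1/45; Judith 2/15; Martin 1/45; Oliver 1/15; Rose 1/15; Tessa 1/45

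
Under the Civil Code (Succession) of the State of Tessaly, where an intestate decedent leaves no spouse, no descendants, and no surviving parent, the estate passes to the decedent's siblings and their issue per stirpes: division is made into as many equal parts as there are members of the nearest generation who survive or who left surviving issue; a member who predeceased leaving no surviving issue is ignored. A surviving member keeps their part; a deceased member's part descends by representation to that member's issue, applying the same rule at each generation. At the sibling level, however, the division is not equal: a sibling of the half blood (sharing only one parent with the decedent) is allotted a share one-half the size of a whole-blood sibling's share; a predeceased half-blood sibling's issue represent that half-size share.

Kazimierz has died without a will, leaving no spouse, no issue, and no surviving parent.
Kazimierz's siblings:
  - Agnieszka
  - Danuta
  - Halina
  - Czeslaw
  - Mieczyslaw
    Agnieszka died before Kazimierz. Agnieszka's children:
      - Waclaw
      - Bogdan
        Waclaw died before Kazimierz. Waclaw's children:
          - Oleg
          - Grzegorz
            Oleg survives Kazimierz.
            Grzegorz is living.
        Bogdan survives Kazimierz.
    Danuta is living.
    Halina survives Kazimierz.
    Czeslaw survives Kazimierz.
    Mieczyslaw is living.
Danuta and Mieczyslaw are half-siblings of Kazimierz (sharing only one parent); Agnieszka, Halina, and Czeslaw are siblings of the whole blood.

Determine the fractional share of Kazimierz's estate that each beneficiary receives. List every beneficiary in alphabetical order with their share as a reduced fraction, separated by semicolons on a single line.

Bogdan 1/8; Czeslaw 1/4; Danuta 1/8; Grzegorz 1/16; Halina 1/4; Mieczyslaw 1/8; Oleg 1/16

No spouse, descendants, or parent survives, so the estate passes to Kazimierz's siblings per stirpes.
Half-blood siblings count for one-half the weight of whole-blood siblings at the initial division.
Dividing 1 in proportion to weights (total weight 4): Agnieszka (weight 1) → 1/4; Danuta (weight 1/2) → 1/8; Halina (weight 1) → 1/4; Czeslaw (weight 1) → 1/4; Mieczyslaw (weight 1/2) → 1/8.
Agnieszka predeceased; the 1/4 allotted to Agnieszka's branch passes to Agnieszka's issue by representation.
The 1/4 is divided into 2 equal shares of 1/8 among Waclaw, Bogdan.
Waclaw predeceased; the 1/8 allotted to Waclaw's branch passes to Waclaw's issue by representation.
The 1/8 is divided into 2 equal shares of 1/16 among Oleg, Grzegorz.
Oleg is living and takes 1/16.
Grzegorz is living and takes 1/16.
Bogdan is living and takes 1/8.
Danuta is living and takes 1/8.
Halina is living and takes 1/4.
Czeslaw is living and takes 1/4.
Mieczyslaw is living and takes 1/8.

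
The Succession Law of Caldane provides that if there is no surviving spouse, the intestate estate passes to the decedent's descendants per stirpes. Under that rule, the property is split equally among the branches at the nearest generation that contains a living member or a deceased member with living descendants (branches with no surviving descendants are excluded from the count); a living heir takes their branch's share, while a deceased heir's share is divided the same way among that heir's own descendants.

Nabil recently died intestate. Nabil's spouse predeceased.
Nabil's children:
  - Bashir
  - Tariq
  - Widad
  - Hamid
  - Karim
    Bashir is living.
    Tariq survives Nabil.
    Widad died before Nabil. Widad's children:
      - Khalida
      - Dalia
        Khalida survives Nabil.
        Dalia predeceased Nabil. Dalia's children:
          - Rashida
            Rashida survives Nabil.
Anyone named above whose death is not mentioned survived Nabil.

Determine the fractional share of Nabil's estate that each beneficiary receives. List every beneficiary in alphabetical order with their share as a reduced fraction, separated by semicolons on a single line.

There is no surviving spouse, so the entire estate passes to Nabil's descendants per stirpes.
The estate is divided into 5 equal shares of 1/5 among Bashir, Tariq, Widad, Hamid, Karim.
Bashir is living and takes 1/5.
Tariq is living and takes 1/5.
Widad predeceased; the 1/5 allotted to Widad's branch passes to Widad's issue by representation.
The 1/5 is divided into 2 equal shares of 1/10 among Khalida, Dalia.
Khalida is living and takes 1/10.
Dalia predeceased; the 1/10 allotted to Dalia's branch passes to Dalia's issue by representation.
Rashida is the sole taker at this level and receives the full 1/10.
Hamid is living and takes 1/5.
Karim is living and takes 1/5.

Bashir 1/5; Hamid 1/5; Karim 1/5; Khalida 1/10; Rashida 1/10; Tariq 1/5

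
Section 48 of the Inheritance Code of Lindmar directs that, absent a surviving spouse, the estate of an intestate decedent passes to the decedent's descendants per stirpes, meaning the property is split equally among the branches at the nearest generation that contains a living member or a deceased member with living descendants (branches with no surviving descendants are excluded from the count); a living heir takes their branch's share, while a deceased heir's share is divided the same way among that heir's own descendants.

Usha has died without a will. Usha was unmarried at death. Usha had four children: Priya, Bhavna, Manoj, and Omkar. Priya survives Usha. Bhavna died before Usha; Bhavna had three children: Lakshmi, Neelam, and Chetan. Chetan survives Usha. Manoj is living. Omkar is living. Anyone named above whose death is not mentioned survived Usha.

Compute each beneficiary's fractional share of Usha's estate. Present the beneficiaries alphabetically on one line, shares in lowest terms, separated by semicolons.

Chetan 1/12; Lakshmi 1/12; Manoj 1/4; Neelam 1/12; Omkar 1/4; Priya 1/4

There is no surviving spouse, so the entire estate passes to Usha's descendants per stirpes.
The estate is divided into 4 equal shares of 1/4 among Priya, Bhavna, Manoj, Omkar.
Priya is living and takes 1/4.
Bhavna predeceased; the 1/4 allotted to Bhavna's branch passes to Bhavna's issue by representation.
The 1/4 is divided into 3 equal shares of 1/12 among Lakshmi, Neelam, Chetan.
Lakshmi is living and takes 1/12.
Neelam is living and takes 1/12.
Chetan is living and takes 1/12.
Manoj is living and takes 1/4.
Omkar is living and takes 1/4.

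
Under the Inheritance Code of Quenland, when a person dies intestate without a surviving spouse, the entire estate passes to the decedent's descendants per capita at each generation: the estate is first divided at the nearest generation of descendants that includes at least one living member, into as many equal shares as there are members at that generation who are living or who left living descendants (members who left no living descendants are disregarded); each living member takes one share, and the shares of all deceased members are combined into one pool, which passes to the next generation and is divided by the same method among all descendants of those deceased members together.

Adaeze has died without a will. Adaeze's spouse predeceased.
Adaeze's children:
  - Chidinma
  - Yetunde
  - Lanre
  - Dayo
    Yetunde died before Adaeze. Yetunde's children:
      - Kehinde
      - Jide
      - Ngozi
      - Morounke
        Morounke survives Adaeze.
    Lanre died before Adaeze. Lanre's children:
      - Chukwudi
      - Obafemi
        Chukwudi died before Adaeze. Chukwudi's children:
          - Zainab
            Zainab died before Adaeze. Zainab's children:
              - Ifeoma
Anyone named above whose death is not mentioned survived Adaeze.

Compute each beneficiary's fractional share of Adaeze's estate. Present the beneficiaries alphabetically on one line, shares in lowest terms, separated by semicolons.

There is no surviving spouse, so the entire estate passes to Adaeze's descendants per capita at each generation.
At generation 1 (Chidinma, Yetunde, Lanre, Dayo) there are 4 shares of (1)/4 = 1/4 each.
Living: Chidinma and Dayo — each takes 1/4.
Deceased: Yetunde and Lanre. Their combined 1/2 is pooled and carried to generation 2.
At generation 2 (Kehinde, Jide, Ngozi, Morounke, Chukwudi, Obafemi) there are 6 shares of (1/2)/6 = 1/12 each.
Living: Kehinde, Jide, Ngozi, Morounke, and Obafemi — each takes 1/12.
Deceased: Chukwudi. That 1/12 share is carried to generation 3.
At generation 3 (Zainab) there are 1 shares of (1/12)/1 = 1/12 each.
Deceased: Zainab. That 1/12 share is carried to generation 4.
At generation 4 (Ifeoma) there are 1 shares of (1/12)/1 = 1/12 each.
Living: Ifeoma — each takes 1/12.

Chidinma 1/4; Dayo 1/4; Ifeoma 1/12; Jide 1/12; Kehinde 1/12; Morounke 1/12; Ngozi 1/12; Obafemi 1/12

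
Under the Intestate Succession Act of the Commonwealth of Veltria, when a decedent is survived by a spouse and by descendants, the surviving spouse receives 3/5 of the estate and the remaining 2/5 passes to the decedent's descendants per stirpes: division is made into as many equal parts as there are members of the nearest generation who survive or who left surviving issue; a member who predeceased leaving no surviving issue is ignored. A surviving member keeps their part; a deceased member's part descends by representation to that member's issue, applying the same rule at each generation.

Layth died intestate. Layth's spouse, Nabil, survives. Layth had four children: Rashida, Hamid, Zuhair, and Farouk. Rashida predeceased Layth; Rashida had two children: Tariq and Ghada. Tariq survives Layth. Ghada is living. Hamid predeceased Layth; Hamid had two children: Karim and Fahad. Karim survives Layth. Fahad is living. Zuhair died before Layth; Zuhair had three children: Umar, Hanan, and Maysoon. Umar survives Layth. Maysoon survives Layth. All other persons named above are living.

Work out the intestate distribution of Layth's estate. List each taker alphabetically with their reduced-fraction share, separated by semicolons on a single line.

Nabil, as surviving spouse, takes 3/5.
The remaining 2/5 passes to Layth's descendants per stirpes.
The 2/5 is divided into 4 equal shares of 1/10 among Rashida, Hamid, Zuhair, Farouk.
Rashida predeceased; the 1/10 allotted to Rashida's branch passes to Rashida's issue by representation.
The 1/10 is divided into 2 equal shares of 1/20 among Tariq, Ghada.
Tariq is living and takes 1/20.
Ghada is living and takes 1/20.
Hamid predeceased; the 1/10 allotted to Hamid's branch passes to Hamid's issue by representation.
The 1/10 is divided into 2 equal shares of 1/20 among Karim, Fahad.
Karim is living and takes 1/20.
Fahad is living and takes 1/20.
Zuhair predeceased; the 1/10 allotted to Zuhair's branch passes to Zuhair's issue by representation.
The 1/10 is divided into 3 equal shares of 1/30 among Umar, Hanan, Maysoon.
Umar is living and takes 1/30.
Hanan is living and takes 1/30.
Maysoon is living and takes 1/30.
Farouk is living and takes 1/10.

Fahad 1/20; Farouk 1/10; Ghada 1/20; Hanan 1/30; Karim 1/20; Maysoon 1/30; Nabil 3/5; Tariq 1/20; Umar 1/30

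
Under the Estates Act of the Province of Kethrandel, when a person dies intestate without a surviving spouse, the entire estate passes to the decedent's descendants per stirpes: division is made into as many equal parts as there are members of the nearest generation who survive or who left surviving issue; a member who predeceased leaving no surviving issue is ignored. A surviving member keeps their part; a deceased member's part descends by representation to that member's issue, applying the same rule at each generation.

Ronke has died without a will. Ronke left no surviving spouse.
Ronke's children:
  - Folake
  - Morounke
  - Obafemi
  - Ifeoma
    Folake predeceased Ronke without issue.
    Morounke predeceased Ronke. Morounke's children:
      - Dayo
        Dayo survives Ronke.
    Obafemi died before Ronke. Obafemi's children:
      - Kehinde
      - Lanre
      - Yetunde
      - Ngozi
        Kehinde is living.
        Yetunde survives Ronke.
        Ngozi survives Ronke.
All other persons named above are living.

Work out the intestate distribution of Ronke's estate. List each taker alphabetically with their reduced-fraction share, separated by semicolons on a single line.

There is no surviving spouse, so the entire estate passes to Ronke's descendants per stirpes.
Folake left no surviving issue, so that branch lapses and is disregarded.
The estate is divided into 3 equal shares of 1/3 among Morounke, Obafemi, Ifeoma.
Morounke predeceased; the 1/3 allotted to Morounke's branch passes to Morounke's issue by representation.
Dayo is the sole taker at this level and receives the full 1/3.
Obafemi predeceased; the 1/3 allotted to Obafemi's branch passes to Obafemi's issue by representation.
The 1/3 is divided into 4 equal shares of 1/12 among Kehinde, Lanre, Yetunde, Ngozi.
Kehinde is living and takes 1/12.
Lanre is living and takes 1/12.
Yetunde is living and takes 1/12.
Ngozi is living and takes 1/12.
Ifeoma is living and takes 1/3.

Dayo 1/3; Ifeoma 1/3; Kehinde 1/12; Lanre 1/12; Ngozi 1/12; Yetunde 1/12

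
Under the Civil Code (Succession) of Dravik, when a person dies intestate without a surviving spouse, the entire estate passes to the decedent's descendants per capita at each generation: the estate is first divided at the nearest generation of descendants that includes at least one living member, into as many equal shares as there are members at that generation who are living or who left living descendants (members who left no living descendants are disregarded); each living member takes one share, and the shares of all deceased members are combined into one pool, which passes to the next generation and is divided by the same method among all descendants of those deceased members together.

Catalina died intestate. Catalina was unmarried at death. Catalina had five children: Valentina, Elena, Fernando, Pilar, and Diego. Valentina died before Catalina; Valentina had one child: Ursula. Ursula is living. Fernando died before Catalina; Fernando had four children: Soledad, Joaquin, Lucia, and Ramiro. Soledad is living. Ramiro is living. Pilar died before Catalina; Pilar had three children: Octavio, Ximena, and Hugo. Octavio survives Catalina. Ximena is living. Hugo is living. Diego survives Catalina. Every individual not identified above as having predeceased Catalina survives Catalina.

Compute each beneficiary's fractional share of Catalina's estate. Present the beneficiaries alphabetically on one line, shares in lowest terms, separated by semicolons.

There is no surviving spouse, so the entire estate passes to Catalina's descendants per capita at each generation.
At generation 1 (Valentina, Elena, Fernando, Pilar, Diego) there are 5 shares of (1)/5 = 1/5 each.
Living: Elena and Diego — each takes 1/5.
Deceased: Valentina, Fernando, and Pilar. Their combined 3/5 is pooled and carried to generation 2.
At generation 2 (Ursula, Soledad, Joaquin, Lucia, Ramiro, Octavio, Ximena, Hugo) there are 8 shares of (3/5)/8 = 3/40 each.
Living: Ursula, Soledad, Joaquin, Lucia, Ramiro, Octavio, Ximena, and Hugo — each takes 3/40.

Diego 1/5; Elena 1/5; Hugo 3/40; Joaquin 3/40; Lucia 3/40; Octavio 3/40; Ramiro 3/40; Soledad 3/40; Ursula 3/40; Ximena 3/40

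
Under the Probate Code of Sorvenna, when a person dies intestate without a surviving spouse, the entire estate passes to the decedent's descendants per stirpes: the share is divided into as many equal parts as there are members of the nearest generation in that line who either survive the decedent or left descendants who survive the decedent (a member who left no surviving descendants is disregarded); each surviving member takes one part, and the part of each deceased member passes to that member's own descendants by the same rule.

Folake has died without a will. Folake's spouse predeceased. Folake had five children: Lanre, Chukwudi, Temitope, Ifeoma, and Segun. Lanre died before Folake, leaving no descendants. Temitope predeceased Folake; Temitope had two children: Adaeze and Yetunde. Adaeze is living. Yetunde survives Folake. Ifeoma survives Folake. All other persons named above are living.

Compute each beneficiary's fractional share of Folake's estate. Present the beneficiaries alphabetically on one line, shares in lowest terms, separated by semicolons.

Adaeze 1/8; Chukwudi 1/4; Ifeoma 1/4; Segun 1/4; Yetunde 1/8

There is no surviving spouse, so the entire estate passes to Folake's descendants per stirpes.
Lanre left no surviving issue, so that branch lapses and is disregarded.
The estate is divided into 4 equal shares of 1/4 among Chukwudi, Temitope, Ifeoma, Segun.
Chukwudi is living and takes 1/4.
Temitope predeceased; the 1/4 allotted to Temitope's branch passes to Temitope's issue by representation.
The 1/4 is divided into 2 equal shares of 1/8 among Adaeze, Yetunde.
Adaeze is living and takes 1/8.
Yetunde is living and takes 1/8.
Ifeoma is living and takes 1/4.
Segun is living and takes 1/4.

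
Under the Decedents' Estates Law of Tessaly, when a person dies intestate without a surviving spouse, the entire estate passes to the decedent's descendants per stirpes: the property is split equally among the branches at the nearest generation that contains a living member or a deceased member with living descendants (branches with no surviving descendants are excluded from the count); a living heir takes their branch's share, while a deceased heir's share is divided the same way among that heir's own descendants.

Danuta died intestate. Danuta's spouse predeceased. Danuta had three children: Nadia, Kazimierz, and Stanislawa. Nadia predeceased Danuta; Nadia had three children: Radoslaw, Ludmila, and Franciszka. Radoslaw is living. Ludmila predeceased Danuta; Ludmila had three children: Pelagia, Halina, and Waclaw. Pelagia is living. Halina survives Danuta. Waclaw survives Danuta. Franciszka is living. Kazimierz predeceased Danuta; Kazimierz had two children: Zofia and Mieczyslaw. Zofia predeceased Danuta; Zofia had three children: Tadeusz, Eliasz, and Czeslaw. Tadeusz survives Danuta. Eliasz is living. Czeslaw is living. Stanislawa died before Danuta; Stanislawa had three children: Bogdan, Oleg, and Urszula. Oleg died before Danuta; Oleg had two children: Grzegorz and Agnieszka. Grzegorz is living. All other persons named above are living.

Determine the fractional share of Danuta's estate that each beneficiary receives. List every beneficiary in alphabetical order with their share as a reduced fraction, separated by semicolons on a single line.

There is no surviving spouse, so the entire estate passes to Danuta's descendants per stirpes.
The estate is divided into 3 equal shares of 1/3 among Nadia, Kazimierz, Stanislawa.
Nadia predeceased; the 1/3 allotted to Nadia's branch passes to Nadia's issue by representation.
The 1/3 is divided into 3 equal shares of 1/9 among Radoslaw, Ludmila, Franciszka.
Radoslaw is living and takes 1/9.
Ludmila predeceased; the 1/9 allotted to Ludmila's branch passes to Ludmila's issue by representation.
The 1/9 is divided into 3 equal shares of 1/27 among Pelagia, Halina, Waclaw.
Pelagia is living and takes 1/27.
Halina is living and takes 1/27.
Waclaw is living and takes 1/27.
Franciszka is living and takes 1/9.
Kazimierz predeceased; the 1/3 allotted to Kazimierz's branch passes to Kazimierz's issue by representation.
The 1/3 is divided into 2 equal shares of 1/6 among Zofia, Mieczyslaw.
Zofia predeceased; the 1/6 allotted to Zofia's branch passes to Zofia's issue by representation.
The 1/6 is divided into 3 equal shares of 1/18 among Tadeusz, Eliasz, Czeslaw.
Tadeusz is living and takes 1/18.
Eliasz is living and takes 1/18.
Czeslaw is living and takes 1/18.
Mieczyslaw is living and takes 1/6.
Stanislawa predeceased; the 1/3 allotted to Stanislawa's branch passes to Stanislawa's issue by representation.
The 1/3 is divided into 3 equal shares of 1/9 among Bogdan, Oleg, Urszula.
Bogdan is living and takes 1/9.
Oleg predeceased; the 1/9 allotted to Oleg's branch passes to Oleg's issue by representation.
The 1/9 is divided into 2 equal shares of 1/18 among Grzegorz, Agnieszka.
Grzegorz is living and takes 1/18.
Agnieszka is living and takes 1/18.
Urszula is living and takes 1/9.

Agnieszka 1/18; Bogdan 1/9; Czeslaw 1/18; Eliasz 1/18; Franciszka 1/9; Grzegorz 1/18; Halina 1/27; Mieczyslaw 1/6; Pelagia 1/27; Radoslaw 1/9; Tadeusz 1/18; Urszula 1/9; Waclaw 1/27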